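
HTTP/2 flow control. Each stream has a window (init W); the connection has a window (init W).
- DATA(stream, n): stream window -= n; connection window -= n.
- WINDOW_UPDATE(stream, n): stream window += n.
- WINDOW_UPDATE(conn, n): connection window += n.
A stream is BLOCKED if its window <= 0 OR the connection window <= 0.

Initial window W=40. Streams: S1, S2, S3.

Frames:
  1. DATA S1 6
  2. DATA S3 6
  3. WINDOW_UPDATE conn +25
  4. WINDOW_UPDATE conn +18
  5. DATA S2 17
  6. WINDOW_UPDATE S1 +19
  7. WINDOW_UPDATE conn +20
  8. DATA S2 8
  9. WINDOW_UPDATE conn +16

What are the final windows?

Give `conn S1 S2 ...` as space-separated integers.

Op 1: conn=34 S1=34 S2=40 S3=40 blocked=[]
Op 2: conn=28 S1=34 S2=40 S3=34 blocked=[]
Op 3: conn=53 S1=34 S2=40 S3=34 blocked=[]
Op 4: conn=71 S1=34 S2=40 S3=34 blocked=[]
Op 5: conn=54 S1=34 S2=23 S3=34 blocked=[]
Op 6: conn=54 S1=53 S2=23 S3=34 blocked=[]
Op 7: conn=74 S1=53 S2=23 S3=34 blocked=[]
Op 8: conn=66 S1=53 S2=15 S3=34 blocked=[]
Op 9: conn=82 S1=53 S2=15 S3=34 blocked=[]

Answer: 82 53 15 34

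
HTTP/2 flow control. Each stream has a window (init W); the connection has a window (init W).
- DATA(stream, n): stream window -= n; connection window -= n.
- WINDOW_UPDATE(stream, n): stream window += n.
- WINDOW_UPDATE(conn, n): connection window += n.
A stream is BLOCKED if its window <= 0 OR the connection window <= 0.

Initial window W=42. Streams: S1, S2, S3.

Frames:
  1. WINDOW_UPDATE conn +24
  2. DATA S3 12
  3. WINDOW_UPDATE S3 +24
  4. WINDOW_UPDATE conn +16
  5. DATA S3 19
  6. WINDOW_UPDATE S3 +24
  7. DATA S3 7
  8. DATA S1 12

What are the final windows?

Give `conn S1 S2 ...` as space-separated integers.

Op 1: conn=66 S1=42 S2=42 S3=42 blocked=[]
Op 2: conn=54 S1=42 S2=42 S3=30 blocked=[]
Op 3: conn=54 S1=42 S2=42 S3=54 blocked=[]
Op 4: conn=70 S1=42 S2=42 S3=54 blocked=[]
Op 5: conn=51 S1=42 S2=42 S3=35 blocked=[]
Op 6: conn=51 S1=42 S2=42 S3=59 blocked=[]
Op 7: conn=44 S1=42 S2=42 S3=52 blocked=[]
Op 8: conn=32 S1=30 S2=42 S3=52 blocked=[]

Answer: 32 30 42 52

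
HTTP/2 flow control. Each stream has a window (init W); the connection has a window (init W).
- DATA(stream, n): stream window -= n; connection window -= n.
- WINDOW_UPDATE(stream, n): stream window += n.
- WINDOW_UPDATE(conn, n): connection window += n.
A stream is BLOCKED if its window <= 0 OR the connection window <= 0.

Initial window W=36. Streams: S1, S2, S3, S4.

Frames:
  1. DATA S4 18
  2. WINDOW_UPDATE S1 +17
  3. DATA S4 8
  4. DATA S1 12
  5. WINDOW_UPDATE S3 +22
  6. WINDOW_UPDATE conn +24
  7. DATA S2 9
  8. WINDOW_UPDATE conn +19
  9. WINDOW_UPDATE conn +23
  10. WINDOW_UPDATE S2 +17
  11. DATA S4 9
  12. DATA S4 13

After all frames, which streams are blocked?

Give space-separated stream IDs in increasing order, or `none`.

Op 1: conn=18 S1=36 S2=36 S3=36 S4=18 blocked=[]
Op 2: conn=18 S1=53 S2=36 S3=36 S4=18 blocked=[]
Op 3: conn=10 S1=53 S2=36 S3=36 S4=10 blocked=[]
Op 4: conn=-2 S1=41 S2=36 S3=36 S4=10 blocked=[1, 2, 3, 4]
Op 5: conn=-2 S1=41 S2=36 S3=58 S4=10 blocked=[1, 2, 3, 4]
Op 6: conn=22 S1=41 S2=36 S3=58 S4=10 blocked=[]
Op 7: conn=13 S1=41 S2=27 S3=58 S4=10 blocked=[]
Op 8: conn=32 S1=41 S2=27 S3=58 S4=10 blocked=[]
Op 9: conn=55 S1=41 S2=27 S3=58 S4=10 blocked=[]
Op 10: conn=55 S1=41 S2=44 S3=58 S4=10 blocked=[]
Op 11: conn=46 S1=41 S2=44 S3=58 S4=1 blocked=[]
Op 12: conn=33 S1=41 S2=44 S3=58 S4=-12 blocked=[4]

Answer: S4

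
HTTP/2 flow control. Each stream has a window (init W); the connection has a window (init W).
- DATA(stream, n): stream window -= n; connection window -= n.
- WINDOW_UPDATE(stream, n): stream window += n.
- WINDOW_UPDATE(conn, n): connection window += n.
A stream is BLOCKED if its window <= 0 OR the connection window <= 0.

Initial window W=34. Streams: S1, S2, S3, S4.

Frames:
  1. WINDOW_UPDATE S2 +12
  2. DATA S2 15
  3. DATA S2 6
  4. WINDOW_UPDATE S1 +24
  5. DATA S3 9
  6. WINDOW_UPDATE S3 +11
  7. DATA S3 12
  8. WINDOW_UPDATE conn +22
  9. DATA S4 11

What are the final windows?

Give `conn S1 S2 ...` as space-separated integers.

Op 1: conn=34 S1=34 S2=46 S3=34 S4=34 blocked=[]
Op 2: conn=19 S1=34 S2=31 S3=34 S4=34 blocked=[]
Op 3: conn=13 S1=34 S2=25 S3=34 S4=34 blocked=[]
Op 4: conn=13 S1=58 S2=25 S3=34 S4=34 blocked=[]
Op 5: conn=4 S1=58 S2=25 S3=25 S4=34 blocked=[]
Op 6: conn=4 S1=58 S2=25 S3=36 S4=34 blocked=[]
Op 7: conn=-8 S1=58 S2=25 S3=24 S4=34 blocked=[1, 2, 3, 4]
Op 8: conn=14 S1=58 S2=25 S3=24 S4=34 blocked=[]
Op 9: conn=3 S1=58 S2=25 S3=24 S4=23 blocked=[]

Answer: 3 58 25 24 23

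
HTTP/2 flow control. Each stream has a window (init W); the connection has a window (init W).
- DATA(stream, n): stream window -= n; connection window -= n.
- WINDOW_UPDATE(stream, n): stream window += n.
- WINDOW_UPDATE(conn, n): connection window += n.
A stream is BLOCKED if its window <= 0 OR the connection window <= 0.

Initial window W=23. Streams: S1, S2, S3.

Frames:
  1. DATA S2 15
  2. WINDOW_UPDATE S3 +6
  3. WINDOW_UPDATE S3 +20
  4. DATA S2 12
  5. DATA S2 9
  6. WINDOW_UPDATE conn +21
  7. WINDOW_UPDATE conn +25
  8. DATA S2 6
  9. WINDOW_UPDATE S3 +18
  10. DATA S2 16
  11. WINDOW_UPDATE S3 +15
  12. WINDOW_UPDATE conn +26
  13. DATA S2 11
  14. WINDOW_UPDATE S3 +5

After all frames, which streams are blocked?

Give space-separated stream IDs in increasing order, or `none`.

Op 1: conn=8 S1=23 S2=8 S3=23 blocked=[]
Op 2: conn=8 S1=23 S2=8 S3=29 blocked=[]
Op 3: conn=8 S1=23 S2=8 S3=49 blocked=[]
Op 4: conn=-4 S1=23 S2=-4 S3=49 blocked=[1, 2, 3]
Op 5: conn=-13 S1=23 S2=-13 S3=49 blocked=[1, 2, 3]
Op 6: conn=8 S1=23 S2=-13 S3=49 blocked=[2]
Op 7: conn=33 S1=23 S2=-13 S3=49 blocked=[2]
Op 8: conn=27 S1=23 S2=-19 S3=49 blocked=[2]
Op 9: conn=27 S1=23 S2=-19 S3=67 blocked=[2]
Op 10: conn=11 S1=23 S2=-35 S3=67 blocked=[2]
Op 11: conn=11 S1=23 S2=-35 S3=82 blocked=[2]
Op 12: conn=37 S1=23 S2=-35 S3=82 blocked=[2]
Op 13: conn=26 S1=23 S2=-46 S3=82 blocked=[2]
Op 14: conn=26 S1=23 S2=-46 S3=87 blocked=[2]

Answer: S2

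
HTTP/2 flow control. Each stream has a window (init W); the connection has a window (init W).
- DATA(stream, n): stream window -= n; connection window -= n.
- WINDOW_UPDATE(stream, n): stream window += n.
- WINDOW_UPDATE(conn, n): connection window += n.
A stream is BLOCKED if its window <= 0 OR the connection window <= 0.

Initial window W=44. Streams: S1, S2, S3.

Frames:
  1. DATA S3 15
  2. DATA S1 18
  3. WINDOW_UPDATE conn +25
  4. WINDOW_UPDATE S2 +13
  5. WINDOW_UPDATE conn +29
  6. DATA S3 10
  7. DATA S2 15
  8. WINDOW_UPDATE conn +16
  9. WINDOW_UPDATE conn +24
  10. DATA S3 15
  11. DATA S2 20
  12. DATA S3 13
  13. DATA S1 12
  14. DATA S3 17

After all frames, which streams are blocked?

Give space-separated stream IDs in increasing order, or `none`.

Op 1: conn=29 S1=44 S2=44 S3=29 blocked=[]
Op 2: conn=11 S1=26 S2=44 S3=29 blocked=[]
Op 3: conn=36 S1=26 S2=44 S3=29 blocked=[]
Op 4: conn=36 S1=26 S2=57 S3=29 blocked=[]
Op 5: conn=65 S1=26 S2=57 S3=29 blocked=[]
Op 6: conn=55 S1=26 S2=57 S3=19 blocked=[]
Op 7: conn=40 S1=26 S2=42 S3=19 blocked=[]
Op 8: conn=56 S1=26 S2=42 S3=19 blocked=[]
Op 9: conn=80 S1=26 S2=42 S3=19 blocked=[]
Op 10: conn=65 S1=26 S2=42 S3=4 blocked=[]
Op 11: conn=45 S1=26 S2=22 S3=4 blocked=[]
Op 12: conn=32 S1=26 S2=22 S3=-9 blocked=[3]
Op 13: conn=20 S1=14 S2=22 S3=-9 blocked=[3]
Op 14: conn=3 S1=14 S2=22 S3=-26 blocked=[3]

Answer: S3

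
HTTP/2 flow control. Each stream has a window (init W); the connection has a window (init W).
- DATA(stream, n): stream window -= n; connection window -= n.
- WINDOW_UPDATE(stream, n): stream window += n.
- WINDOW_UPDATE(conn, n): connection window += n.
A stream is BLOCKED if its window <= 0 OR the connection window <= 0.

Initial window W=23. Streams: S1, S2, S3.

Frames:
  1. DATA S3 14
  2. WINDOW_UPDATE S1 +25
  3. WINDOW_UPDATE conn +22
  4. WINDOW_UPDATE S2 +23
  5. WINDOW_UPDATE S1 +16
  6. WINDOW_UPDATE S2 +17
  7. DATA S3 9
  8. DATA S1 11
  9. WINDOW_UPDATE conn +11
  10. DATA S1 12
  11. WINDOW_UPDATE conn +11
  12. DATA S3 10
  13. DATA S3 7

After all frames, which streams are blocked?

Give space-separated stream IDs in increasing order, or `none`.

Answer: S3

Derivation:
Op 1: conn=9 S1=23 S2=23 S3=9 blocked=[]
Op 2: conn=9 S1=48 S2=23 S3=9 blocked=[]
Op 3: conn=31 S1=48 S2=23 S3=9 blocked=[]
Op 4: conn=31 S1=48 S2=46 S3=9 blocked=[]
Op 5: conn=31 S1=64 S2=46 S3=9 blocked=[]
Op 6: conn=31 S1=64 S2=63 S3=9 blocked=[]
Op 7: conn=22 S1=64 S2=63 S3=0 blocked=[3]
Op 8: conn=11 S1=53 S2=63 S3=0 blocked=[3]
Op 9: conn=22 S1=53 S2=63 S3=0 blocked=[3]
Op 10: conn=10 S1=41 S2=63 S3=0 blocked=[3]
Op 11: conn=21 S1=41 S2=63 S3=0 blocked=[3]
Op 12: conn=11 S1=41 S2=63 S3=-10 blocked=[3]
Op 13: conn=4 S1=41 S2=63 S3=-17 blocked=[3]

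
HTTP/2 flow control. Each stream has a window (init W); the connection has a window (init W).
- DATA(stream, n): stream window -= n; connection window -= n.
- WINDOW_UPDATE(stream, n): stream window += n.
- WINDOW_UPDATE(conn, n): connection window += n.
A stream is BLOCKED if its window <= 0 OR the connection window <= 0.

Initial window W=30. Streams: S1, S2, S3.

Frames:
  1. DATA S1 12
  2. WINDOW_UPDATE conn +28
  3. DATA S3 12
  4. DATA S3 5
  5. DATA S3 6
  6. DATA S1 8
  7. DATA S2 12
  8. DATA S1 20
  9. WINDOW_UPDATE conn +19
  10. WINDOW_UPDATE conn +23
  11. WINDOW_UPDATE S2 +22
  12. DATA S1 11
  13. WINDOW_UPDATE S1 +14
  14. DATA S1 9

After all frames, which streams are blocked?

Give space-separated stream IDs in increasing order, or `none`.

Answer: S1

Derivation:
Op 1: conn=18 S1=18 S2=30 S3=30 blocked=[]
Op 2: conn=46 S1=18 S2=30 S3=30 blocked=[]
Op 3: conn=34 S1=18 S2=30 S3=18 blocked=[]
Op 4: conn=29 S1=18 S2=30 S3=13 blocked=[]
Op 5: conn=23 S1=18 S2=30 S3=7 blocked=[]
Op 6: conn=15 S1=10 S2=30 S3=7 blocked=[]
Op 7: conn=3 S1=10 S2=18 S3=7 blocked=[]
Op 8: conn=-17 S1=-10 S2=18 S3=7 blocked=[1, 2, 3]
Op 9: conn=2 S1=-10 S2=18 S3=7 blocked=[1]
Op 10: conn=25 S1=-10 S2=18 S3=7 blocked=[1]
Op 11: conn=25 S1=-10 S2=40 S3=7 blocked=[1]
Op 12: conn=14 S1=-21 S2=40 S3=7 blocked=[1]
Op 13: conn=14 S1=-7 S2=40 S3=7 blocked=[1]
Op 14: conn=5 S1=-16 S2=40 S3=7 blocked=[1]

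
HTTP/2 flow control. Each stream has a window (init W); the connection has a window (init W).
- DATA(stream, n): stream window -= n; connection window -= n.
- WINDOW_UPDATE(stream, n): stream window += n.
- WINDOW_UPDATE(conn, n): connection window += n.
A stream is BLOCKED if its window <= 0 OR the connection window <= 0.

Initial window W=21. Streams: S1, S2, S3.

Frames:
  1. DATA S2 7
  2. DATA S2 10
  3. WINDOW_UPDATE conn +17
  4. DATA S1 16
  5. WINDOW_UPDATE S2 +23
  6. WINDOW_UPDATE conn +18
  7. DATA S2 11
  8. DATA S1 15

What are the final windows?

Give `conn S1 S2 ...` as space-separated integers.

Answer: -3 -10 16 21

Derivation:
Op 1: conn=14 S1=21 S2=14 S3=21 blocked=[]
Op 2: conn=4 S1=21 S2=4 S3=21 blocked=[]
Op 3: conn=21 S1=21 S2=4 S3=21 blocked=[]
Op 4: conn=5 S1=5 S2=4 S3=21 blocked=[]
Op 5: conn=5 S1=5 S2=27 S3=21 blocked=[]
Op 6: conn=23 S1=5 S2=27 S3=21 blocked=[]
Op 7: conn=12 S1=5 S2=16 S3=21 blocked=[]
Op 8: conn=-3 S1=-10 S2=16 S3=21 blocked=[1, 2, 3]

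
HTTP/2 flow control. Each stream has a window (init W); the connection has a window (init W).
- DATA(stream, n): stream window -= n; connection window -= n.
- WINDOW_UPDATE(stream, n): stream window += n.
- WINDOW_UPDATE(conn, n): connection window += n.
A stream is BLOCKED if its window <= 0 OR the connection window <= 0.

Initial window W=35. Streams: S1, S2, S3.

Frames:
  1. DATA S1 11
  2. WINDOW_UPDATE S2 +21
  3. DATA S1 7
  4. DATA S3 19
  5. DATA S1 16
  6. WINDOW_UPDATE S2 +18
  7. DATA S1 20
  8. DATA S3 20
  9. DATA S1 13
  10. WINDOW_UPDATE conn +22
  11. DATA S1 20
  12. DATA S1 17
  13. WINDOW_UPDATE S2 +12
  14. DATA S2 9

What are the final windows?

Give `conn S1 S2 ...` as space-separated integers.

Answer: -95 -69 77 -4

Derivation:
Op 1: conn=24 S1=24 S2=35 S3=35 blocked=[]
Op 2: conn=24 S1=24 S2=56 S3=35 blocked=[]
Op 3: conn=17 S1=17 S2=56 S3=35 blocked=[]
Op 4: conn=-2 S1=17 S2=56 S3=16 blocked=[1, 2, 3]
Op 5: conn=-18 S1=1 S2=56 S3=16 blocked=[1, 2, 3]
Op 6: conn=-18 S1=1 S2=74 S3=16 blocked=[1, 2, 3]
Op 7: conn=-38 S1=-19 S2=74 S3=16 blocked=[1, 2, 3]
Op 8: conn=-58 S1=-19 S2=74 S3=-4 blocked=[1, 2, 3]
Op 9: conn=-71 S1=-32 S2=74 S3=-4 blocked=[1, 2, 3]
Op 10: conn=-49 S1=-32 S2=74 S3=-4 blocked=[1, 2, 3]
Op 11: conn=-69 S1=-52 S2=74 S3=-4 blocked=[1, 2, 3]
Op 12: conn=-86 S1=-69 S2=74 S3=-4 blocked=[1, 2, 3]
Op 13: conn=-86 S1=-69 S2=86 S3=-4 blocked=[1, 2, 3]
Op 14: conn=-95 S1=-69 S2=77 S3=-4 blocked=[1, 2, 3]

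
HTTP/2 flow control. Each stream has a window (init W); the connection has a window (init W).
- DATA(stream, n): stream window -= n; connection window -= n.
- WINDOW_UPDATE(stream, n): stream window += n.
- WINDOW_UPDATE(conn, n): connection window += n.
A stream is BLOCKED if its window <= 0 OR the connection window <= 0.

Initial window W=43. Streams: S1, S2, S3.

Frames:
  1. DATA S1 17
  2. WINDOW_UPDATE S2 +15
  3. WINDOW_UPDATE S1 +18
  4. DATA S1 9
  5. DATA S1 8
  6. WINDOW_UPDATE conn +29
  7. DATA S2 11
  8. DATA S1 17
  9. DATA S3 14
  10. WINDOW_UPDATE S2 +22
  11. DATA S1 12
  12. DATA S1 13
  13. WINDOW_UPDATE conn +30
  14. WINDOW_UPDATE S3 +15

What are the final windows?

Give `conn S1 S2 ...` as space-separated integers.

Answer: 1 -15 69 44

Derivation:
Op 1: conn=26 S1=26 S2=43 S3=43 blocked=[]
Op 2: conn=26 S1=26 S2=58 S3=43 blocked=[]
Op 3: conn=26 S1=44 S2=58 S3=43 blocked=[]
Op 4: conn=17 S1=35 S2=58 S3=43 blocked=[]
Op 5: conn=9 S1=27 S2=58 S3=43 blocked=[]
Op 6: conn=38 S1=27 S2=58 S3=43 blocked=[]
Op 7: conn=27 S1=27 S2=47 S3=43 blocked=[]
Op 8: conn=10 S1=10 S2=47 S3=43 blocked=[]
Op 9: conn=-4 S1=10 S2=47 S3=29 blocked=[1, 2, 3]
Op 10: conn=-4 S1=10 S2=69 S3=29 blocked=[1, 2, 3]
Op 11: conn=-16 S1=-2 S2=69 S3=29 blocked=[1, 2, 3]
Op 12: conn=-29 S1=-15 S2=69 S3=29 blocked=[1, 2, 3]
Op 13: conn=1 S1=-15 S2=69 S3=29 blocked=[1]
Op 14: conn=1 S1=-15 S2=69 S3=44 blocked=[1]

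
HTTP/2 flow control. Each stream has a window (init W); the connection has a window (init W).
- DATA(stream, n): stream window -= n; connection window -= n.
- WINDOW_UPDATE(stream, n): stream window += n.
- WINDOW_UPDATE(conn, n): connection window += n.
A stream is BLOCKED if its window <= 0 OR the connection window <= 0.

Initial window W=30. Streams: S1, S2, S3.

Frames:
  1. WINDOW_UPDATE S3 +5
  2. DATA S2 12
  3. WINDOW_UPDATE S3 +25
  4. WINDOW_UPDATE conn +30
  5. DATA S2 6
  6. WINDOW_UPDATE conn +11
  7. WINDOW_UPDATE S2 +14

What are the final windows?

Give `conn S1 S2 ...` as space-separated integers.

Op 1: conn=30 S1=30 S2=30 S3=35 blocked=[]
Op 2: conn=18 S1=30 S2=18 S3=35 blocked=[]
Op 3: conn=18 S1=30 S2=18 S3=60 blocked=[]
Op 4: conn=48 S1=30 S2=18 S3=60 blocked=[]
Op 5: conn=42 S1=30 S2=12 S3=60 blocked=[]
Op 6: conn=53 S1=30 S2=12 S3=60 blocked=[]
Op 7: conn=53 S1=30 S2=26 S3=60 blocked=[]

Answer: 53 30 26 60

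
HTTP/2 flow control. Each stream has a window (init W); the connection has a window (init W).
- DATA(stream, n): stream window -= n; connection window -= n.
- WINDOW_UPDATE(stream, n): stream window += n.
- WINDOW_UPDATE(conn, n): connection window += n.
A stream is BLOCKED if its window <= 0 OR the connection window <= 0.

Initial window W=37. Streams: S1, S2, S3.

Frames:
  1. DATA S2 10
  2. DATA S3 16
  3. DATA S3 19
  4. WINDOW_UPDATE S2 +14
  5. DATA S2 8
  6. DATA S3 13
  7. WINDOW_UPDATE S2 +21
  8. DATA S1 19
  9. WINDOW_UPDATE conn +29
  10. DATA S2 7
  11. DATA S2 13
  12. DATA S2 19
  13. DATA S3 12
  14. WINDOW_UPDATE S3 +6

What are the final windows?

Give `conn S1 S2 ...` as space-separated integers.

Op 1: conn=27 S1=37 S2=27 S3=37 blocked=[]
Op 2: conn=11 S1=37 S2=27 S3=21 blocked=[]
Op 3: conn=-8 S1=37 S2=27 S3=2 blocked=[1, 2, 3]
Op 4: conn=-8 S1=37 S2=41 S3=2 blocked=[1, 2, 3]
Op 5: conn=-16 S1=37 S2=33 S3=2 blocked=[1, 2, 3]
Op 6: conn=-29 S1=37 S2=33 S3=-11 blocked=[1, 2, 3]
Op 7: conn=-29 S1=37 S2=54 S3=-11 blocked=[1, 2, 3]
Op 8: conn=-48 S1=18 S2=54 S3=-11 blocked=[1, 2, 3]
Op 9: conn=-19 S1=18 S2=54 S3=-11 blocked=[1, 2, 3]
Op 10: conn=-26 S1=18 S2=47 S3=-11 blocked=[1, 2, 3]
Op 11: conn=-39 S1=18 S2=34 S3=-11 blocked=[1, 2, 3]
Op 12: conn=-58 S1=18 S2=15 S3=-11 blocked=[1, 2, 3]
Op 13: conn=-70 S1=18 S2=15 S3=-23 blocked=[1, 2, 3]
Op 14: conn=-70 S1=18 S2=15 S3=-17 blocked=[1, 2, 3]

Answer: -70 18 15 -17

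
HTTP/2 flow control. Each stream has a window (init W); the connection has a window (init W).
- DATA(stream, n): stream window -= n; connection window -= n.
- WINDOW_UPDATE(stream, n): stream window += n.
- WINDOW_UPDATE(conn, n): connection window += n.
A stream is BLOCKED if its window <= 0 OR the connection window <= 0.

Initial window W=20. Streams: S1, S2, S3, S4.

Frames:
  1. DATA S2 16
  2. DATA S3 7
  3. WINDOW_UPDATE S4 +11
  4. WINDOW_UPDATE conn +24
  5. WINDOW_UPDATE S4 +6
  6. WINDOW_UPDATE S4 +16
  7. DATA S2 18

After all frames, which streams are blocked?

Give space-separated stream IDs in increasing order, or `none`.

Op 1: conn=4 S1=20 S2=4 S3=20 S4=20 blocked=[]
Op 2: conn=-3 S1=20 S2=4 S3=13 S4=20 blocked=[1, 2, 3, 4]
Op 3: conn=-3 S1=20 S2=4 S3=13 S4=31 blocked=[1, 2, 3, 4]
Op 4: conn=21 S1=20 S2=4 S3=13 S4=31 blocked=[]
Op 5: conn=21 S1=20 S2=4 S3=13 S4=37 blocked=[]
Op 6: conn=21 S1=20 S2=4 S3=13 S4=53 blocked=[]
Op 7: conn=3 S1=20 S2=-14 S3=13 S4=53 blocked=[2]

Answer: S2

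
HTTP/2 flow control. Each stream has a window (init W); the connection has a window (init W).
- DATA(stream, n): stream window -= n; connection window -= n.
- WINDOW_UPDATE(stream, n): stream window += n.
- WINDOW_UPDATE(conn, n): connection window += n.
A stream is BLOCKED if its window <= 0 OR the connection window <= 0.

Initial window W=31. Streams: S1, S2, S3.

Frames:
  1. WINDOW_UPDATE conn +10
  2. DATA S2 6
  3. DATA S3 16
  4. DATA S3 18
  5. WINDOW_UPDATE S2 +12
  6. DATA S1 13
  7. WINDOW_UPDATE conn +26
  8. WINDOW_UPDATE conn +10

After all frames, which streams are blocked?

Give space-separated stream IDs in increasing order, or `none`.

Answer: S3

Derivation:
Op 1: conn=41 S1=31 S2=31 S3=31 blocked=[]
Op 2: conn=35 S1=31 S2=25 S3=31 blocked=[]
Op 3: conn=19 S1=31 S2=25 S3=15 blocked=[]
Op 4: conn=1 S1=31 S2=25 S3=-3 blocked=[3]
Op 5: conn=1 S1=31 S2=37 S3=-3 blocked=[3]
Op 6: conn=-12 S1=18 S2=37 S3=-3 blocked=[1, 2, 3]
Op 7: conn=14 S1=18 S2=37 S3=-3 blocked=[3]
Op 8: conn=24 S1=18 S2=37 S3=-3 blocked=[3]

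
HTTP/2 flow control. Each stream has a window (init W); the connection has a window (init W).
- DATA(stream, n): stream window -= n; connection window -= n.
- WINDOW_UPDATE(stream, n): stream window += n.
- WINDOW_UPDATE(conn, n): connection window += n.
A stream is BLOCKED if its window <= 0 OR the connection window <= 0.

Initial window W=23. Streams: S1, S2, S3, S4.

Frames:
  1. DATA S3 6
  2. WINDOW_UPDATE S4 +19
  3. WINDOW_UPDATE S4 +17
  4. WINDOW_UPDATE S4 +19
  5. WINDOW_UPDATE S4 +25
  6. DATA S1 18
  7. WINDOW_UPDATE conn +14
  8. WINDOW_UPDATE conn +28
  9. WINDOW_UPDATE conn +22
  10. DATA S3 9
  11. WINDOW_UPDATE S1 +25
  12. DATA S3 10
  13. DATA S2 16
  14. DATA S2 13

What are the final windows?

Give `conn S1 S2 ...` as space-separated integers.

Answer: 15 30 -6 -2 103

Derivation:
Op 1: conn=17 S1=23 S2=23 S3=17 S4=23 blocked=[]
Op 2: conn=17 S1=23 S2=23 S3=17 S4=42 blocked=[]
Op 3: conn=17 S1=23 S2=23 S3=17 S4=59 blocked=[]
Op 4: conn=17 S1=23 S2=23 S3=17 S4=78 blocked=[]
Op 5: conn=17 S1=23 S2=23 S3=17 S4=103 blocked=[]
Op 6: conn=-1 S1=5 S2=23 S3=17 S4=103 blocked=[1, 2, 3, 4]
Op 7: conn=13 S1=5 S2=23 S3=17 S4=103 blocked=[]
Op 8: conn=41 S1=5 S2=23 S3=17 S4=103 blocked=[]
Op 9: conn=63 S1=5 S2=23 S3=17 S4=103 blocked=[]
Op 10: conn=54 S1=5 S2=23 S3=8 S4=103 blocked=[]
Op 11: conn=54 S1=30 S2=23 S3=8 S4=103 blocked=[]
Op 12: conn=44 S1=30 S2=23 S3=-2 S4=103 blocked=[3]
Op 13: conn=28 S1=30 S2=7 S3=-2 S4=103 blocked=[3]
Op 14: conn=15 S1=30 S2=-6 S3=-2 S4=103 blocked=[2, 3]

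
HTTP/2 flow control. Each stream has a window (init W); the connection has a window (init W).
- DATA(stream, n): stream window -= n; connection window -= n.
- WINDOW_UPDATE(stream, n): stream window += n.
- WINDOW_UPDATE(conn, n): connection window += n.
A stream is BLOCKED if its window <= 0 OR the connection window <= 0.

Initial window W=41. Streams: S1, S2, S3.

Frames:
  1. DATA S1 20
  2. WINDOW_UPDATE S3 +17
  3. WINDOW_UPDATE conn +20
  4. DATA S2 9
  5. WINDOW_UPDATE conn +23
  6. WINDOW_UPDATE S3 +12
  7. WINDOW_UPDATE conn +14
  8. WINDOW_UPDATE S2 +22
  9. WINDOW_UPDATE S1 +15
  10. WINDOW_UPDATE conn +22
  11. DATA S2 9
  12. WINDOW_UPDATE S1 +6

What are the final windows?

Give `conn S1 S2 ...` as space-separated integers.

Answer: 82 42 45 70

Derivation:
Op 1: conn=21 S1=21 S2=41 S3=41 blocked=[]
Op 2: conn=21 S1=21 S2=41 S3=58 blocked=[]
Op 3: conn=41 S1=21 S2=41 S3=58 blocked=[]
Op 4: conn=32 S1=21 S2=32 S3=58 blocked=[]
Op 5: conn=55 S1=21 S2=32 S3=58 blocked=[]
Op 6: conn=55 S1=21 S2=32 S3=70 blocked=[]
Op 7: conn=69 S1=21 S2=32 S3=70 blocked=[]
Op 8: conn=69 S1=21 S2=54 S3=70 blocked=[]
Op 9: conn=69 S1=36 S2=54 S3=70 blocked=[]
Op 10: conn=91 S1=36 S2=54 S3=70 blocked=[]
Op 11: conn=82 S1=36 S2=45 S3=70 blocked=[]
Op 12: conn=82 S1=42 S2=45 S3=70 blocked=[]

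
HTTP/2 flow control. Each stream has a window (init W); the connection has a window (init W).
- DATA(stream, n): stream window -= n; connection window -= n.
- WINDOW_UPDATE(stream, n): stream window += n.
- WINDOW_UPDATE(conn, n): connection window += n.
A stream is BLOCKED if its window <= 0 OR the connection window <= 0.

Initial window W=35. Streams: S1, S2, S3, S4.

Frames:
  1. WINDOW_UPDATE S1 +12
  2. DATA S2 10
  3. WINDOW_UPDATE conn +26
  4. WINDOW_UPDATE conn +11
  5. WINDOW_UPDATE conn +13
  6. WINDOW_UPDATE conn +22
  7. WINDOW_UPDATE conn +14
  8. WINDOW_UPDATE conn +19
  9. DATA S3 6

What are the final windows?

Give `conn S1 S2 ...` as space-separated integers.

Answer: 124 47 25 29 35

Derivation:
Op 1: conn=35 S1=47 S2=35 S3=35 S4=35 blocked=[]
Op 2: conn=25 S1=47 S2=25 S3=35 S4=35 blocked=[]
Op 3: conn=51 S1=47 S2=25 S3=35 S4=35 blocked=[]
Op 4: conn=62 S1=47 S2=25 S3=35 S4=35 blocked=[]
Op 5: conn=75 S1=47 S2=25 S3=35 S4=35 blocked=[]
Op 6: conn=97 S1=47 S2=25 S3=35 S4=35 blocked=[]
Op 7: conn=111 S1=47 S2=25 S3=35 S4=35 blocked=[]
Op 8: conn=130 S1=47 S2=25 S3=35 S4=35 blocked=[]
Op 9: conn=124 S1=47 S2=25 S3=29 S4=35 blocked=[]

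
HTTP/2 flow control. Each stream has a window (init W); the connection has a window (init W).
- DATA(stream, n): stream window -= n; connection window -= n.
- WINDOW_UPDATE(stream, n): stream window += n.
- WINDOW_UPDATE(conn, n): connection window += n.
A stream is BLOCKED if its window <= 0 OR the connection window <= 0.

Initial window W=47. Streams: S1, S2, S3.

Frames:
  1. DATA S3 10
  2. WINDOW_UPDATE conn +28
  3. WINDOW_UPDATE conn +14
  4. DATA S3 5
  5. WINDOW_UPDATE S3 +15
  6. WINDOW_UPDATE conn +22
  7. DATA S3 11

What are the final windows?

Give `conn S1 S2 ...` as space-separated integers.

Op 1: conn=37 S1=47 S2=47 S3=37 blocked=[]
Op 2: conn=65 S1=47 S2=47 S3=37 blocked=[]
Op 3: conn=79 S1=47 S2=47 S3=37 blocked=[]
Op 4: conn=74 S1=47 S2=47 S3=32 blocked=[]
Op 5: conn=74 S1=47 S2=47 S3=47 blocked=[]
Op 6: conn=96 S1=47 S2=47 S3=47 blocked=[]
Op 7: conn=85 S1=47 S2=47 S3=36 blocked=[]

Answer: 85 47 47 36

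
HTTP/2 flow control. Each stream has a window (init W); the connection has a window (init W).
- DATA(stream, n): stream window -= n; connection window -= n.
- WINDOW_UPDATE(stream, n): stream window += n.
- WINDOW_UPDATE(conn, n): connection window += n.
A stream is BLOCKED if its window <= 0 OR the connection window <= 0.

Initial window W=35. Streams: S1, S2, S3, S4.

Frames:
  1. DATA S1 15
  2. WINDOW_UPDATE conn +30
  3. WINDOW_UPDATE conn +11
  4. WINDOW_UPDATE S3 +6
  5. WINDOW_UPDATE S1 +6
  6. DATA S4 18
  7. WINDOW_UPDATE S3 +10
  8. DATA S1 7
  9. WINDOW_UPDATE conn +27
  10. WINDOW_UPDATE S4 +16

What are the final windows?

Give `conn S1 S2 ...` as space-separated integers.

Op 1: conn=20 S1=20 S2=35 S3=35 S4=35 blocked=[]
Op 2: conn=50 S1=20 S2=35 S3=35 S4=35 blocked=[]
Op 3: conn=61 S1=20 S2=35 S3=35 S4=35 blocked=[]
Op 4: conn=61 S1=20 S2=35 S3=41 S4=35 blocked=[]
Op 5: conn=61 S1=26 S2=35 S3=41 S4=35 blocked=[]
Op 6: conn=43 S1=26 S2=35 S3=41 S4=17 blocked=[]
Op 7: conn=43 S1=26 S2=35 S3=51 S4=17 blocked=[]
Op 8: conn=36 S1=19 S2=35 S3=51 S4=17 blocked=[]
Op 9: conn=63 S1=19 S2=35 S3=51 S4=17 blocked=[]
Op 10: conn=63 S1=19 S2=35 S3=51 S4=33 blocked=[]

Answer: 63 19 35 51 33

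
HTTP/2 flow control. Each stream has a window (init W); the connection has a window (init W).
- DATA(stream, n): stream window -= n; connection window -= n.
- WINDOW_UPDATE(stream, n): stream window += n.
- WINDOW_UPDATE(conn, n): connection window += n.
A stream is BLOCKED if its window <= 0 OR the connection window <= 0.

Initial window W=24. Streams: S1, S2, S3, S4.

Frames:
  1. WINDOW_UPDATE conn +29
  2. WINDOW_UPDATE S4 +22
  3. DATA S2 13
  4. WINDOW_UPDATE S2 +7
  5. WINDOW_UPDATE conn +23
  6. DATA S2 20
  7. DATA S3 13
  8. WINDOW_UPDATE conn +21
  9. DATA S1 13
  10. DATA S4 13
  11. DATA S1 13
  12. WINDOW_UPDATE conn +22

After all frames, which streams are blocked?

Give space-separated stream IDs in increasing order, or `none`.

Answer: S1 S2

Derivation:
Op 1: conn=53 S1=24 S2=24 S3=24 S4=24 blocked=[]
Op 2: conn=53 S1=24 S2=24 S3=24 S4=46 blocked=[]
Op 3: conn=40 S1=24 S2=11 S3=24 S4=46 blocked=[]
Op 4: conn=40 S1=24 S2=18 S3=24 S4=46 blocked=[]
Op 5: conn=63 S1=24 S2=18 S3=24 S4=46 blocked=[]
Op 6: conn=43 S1=24 S2=-2 S3=24 S4=46 blocked=[2]
Op 7: conn=30 S1=24 S2=-2 S3=11 S4=46 blocked=[2]
Op 8: conn=51 S1=24 S2=-2 S3=11 S4=46 blocked=[2]
Op 9: conn=38 S1=11 S2=-2 S3=11 S4=46 blocked=[2]
Op 10: conn=25 S1=11 S2=-2 S3=11 S4=33 blocked=[2]
Op 11: conn=12 S1=-2 S2=-2 S3=11 S4=33 blocked=[1, 2]
Op 12: conn=34 S1=-2 S2=-2 S3=11 S4=33 blocked=[1, 2]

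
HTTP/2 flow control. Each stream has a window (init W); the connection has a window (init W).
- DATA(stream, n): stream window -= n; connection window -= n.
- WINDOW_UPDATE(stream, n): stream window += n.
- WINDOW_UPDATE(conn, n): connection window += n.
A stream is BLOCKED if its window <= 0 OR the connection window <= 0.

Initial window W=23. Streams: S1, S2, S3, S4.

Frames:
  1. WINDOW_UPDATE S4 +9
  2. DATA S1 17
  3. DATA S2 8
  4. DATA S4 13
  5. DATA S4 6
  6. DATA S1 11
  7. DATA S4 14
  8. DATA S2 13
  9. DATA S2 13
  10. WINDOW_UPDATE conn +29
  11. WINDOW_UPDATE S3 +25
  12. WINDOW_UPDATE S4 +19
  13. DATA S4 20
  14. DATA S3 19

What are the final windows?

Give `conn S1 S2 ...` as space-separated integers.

Op 1: conn=23 S1=23 S2=23 S3=23 S4=32 blocked=[]
Op 2: conn=6 S1=6 S2=23 S3=23 S4=32 blocked=[]
Op 3: conn=-2 S1=6 S2=15 S3=23 S4=32 blocked=[1, 2, 3, 4]
Op 4: conn=-15 S1=6 S2=15 S3=23 S4=19 blocked=[1, 2, 3, 4]
Op 5: conn=-21 S1=6 S2=15 S3=23 S4=13 blocked=[1, 2, 3, 4]
Op 6: conn=-32 S1=-5 S2=15 S3=23 S4=13 blocked=[1, 2, 3, 4]
Op 7: conn=-46 S1=-5 S2=15 S3=23 S4=-1 blocked=[1, 2, 3, 4]
Op 8: conn=-59 S1=-5 S2=2 S3=23 S4=-1 blocked=[1, 2, 3, 4]
Op 9: conn=-72 S1=-5 S2=-11 S3=23 S4=-1 blocked=[1, 2, 3, 4]
Op 10: conn=-43 S1=-5 S2=-11 S3=23 S4=-1 blocked=[1, 2, 3, 4]
Op 11: conn=-43 S1=-5 S2=-11 S3=48 S4=-1 blocked=[1, 2, 3, 4]
Op 12: conn=-43 S1=-5 S2=-11 S3=48 S4=18 blocked=[1, 2, 3, 4]
Op 13: conn=-63 S1=-5 S2=-11 S3=48 S4=-2 blocked=[1, 2, 3, 4]
Op 14: conn=-82 S1=-5 S2=-11 S3=29 S4=-2 blocked=[1, 2, 3, 4]

Answer: -82 -5 -11 29 -2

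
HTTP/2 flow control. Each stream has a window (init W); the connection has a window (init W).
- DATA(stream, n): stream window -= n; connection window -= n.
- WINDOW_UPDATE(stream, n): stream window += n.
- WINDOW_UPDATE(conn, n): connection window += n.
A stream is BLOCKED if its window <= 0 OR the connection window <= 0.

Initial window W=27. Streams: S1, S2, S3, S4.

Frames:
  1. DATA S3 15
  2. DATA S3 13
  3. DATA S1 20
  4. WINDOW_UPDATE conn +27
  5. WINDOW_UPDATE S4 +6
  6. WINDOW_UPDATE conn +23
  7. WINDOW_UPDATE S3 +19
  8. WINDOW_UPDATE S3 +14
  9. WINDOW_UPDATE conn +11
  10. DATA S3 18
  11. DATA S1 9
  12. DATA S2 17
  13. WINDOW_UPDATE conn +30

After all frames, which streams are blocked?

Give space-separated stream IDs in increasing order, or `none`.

Op 1: conn=12 S1=27 S2=27 S3=12 S4=27 blocked=[]
Op 2: conn=-1 S1=27 S2=27 S3=-1 S4=27 blocked=[1, 2, 3, 4]
Op 3: conn=-21 S1=7 S2=27 S3=-1 S4=27 blocked=[1, 2, 3, 4]
Op 4: conn=6 S1=7 S2=27 S3=-1 S4=27 blocked=[3]
Op 5: conn=6 S1=7 S2=27 S3=-1 S4=33 blocked=[3]
Op 6: conn=29 S1=7 S2=27 S3=-1 S4=33 blocked=[3]
Op 7: conn=29 S1=7 S2=27 S3=18 S4=33 blocked=[]
Op 8: conn=29 S1=7 S2=27 S3=32 S4=33 blocked=[]
Op 9: conn=40 S1=7 S2=27 S3=32 S4=33 blocked=[]
Op 10: conn=22 S1=7 S2=27 S3=14 S4=33 blocked=[]
Op 11: conn=13 S1=-2 S2=27 S3=14 S4=33 blocked=[1]
Op 12: conn=-4 S1=-2 S2=10 S3=14 S4=33 blocked=[1, 2, 3, 4]
Op 13: conn=26 S1=-2 S2=10 S3=14 S4=33 blocked=[1]

Answer: S1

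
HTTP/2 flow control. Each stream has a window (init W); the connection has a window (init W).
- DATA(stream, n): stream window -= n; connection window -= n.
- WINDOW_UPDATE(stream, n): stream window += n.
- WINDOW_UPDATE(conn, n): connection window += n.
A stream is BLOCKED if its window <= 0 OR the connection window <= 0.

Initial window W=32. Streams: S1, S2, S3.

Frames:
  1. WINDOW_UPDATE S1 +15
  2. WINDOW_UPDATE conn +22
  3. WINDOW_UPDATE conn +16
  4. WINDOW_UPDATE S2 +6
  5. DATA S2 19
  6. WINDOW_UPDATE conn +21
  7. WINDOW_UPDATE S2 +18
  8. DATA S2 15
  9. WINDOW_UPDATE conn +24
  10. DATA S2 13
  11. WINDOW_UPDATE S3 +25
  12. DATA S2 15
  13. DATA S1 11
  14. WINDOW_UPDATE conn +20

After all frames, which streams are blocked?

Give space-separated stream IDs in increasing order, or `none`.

Op 1: conn=32 S1=47 S2=32 S3=32 blocked=[]
Op 2: conn=54 S1=47 S2=32 S3=32 blocked=[]
Op 3: conn=70 S1=47 S2=32 S3=32 blocked=[]
Op 4: conn=70 S1=47 S2=38 S3=32 blocked=[]
Op 5: conn=51 S1=47 S2=19 S3=32 blocked=[]
Op 6: conn=72 S1=47 S2=19 S3=32 blocked=[]
Op 7: conn=72 S1=47 S2=37 S3=32 blocked=[]
Op 8: conn=57 S1=47 S2=22 S3=32 blocked=[]
Op 9: conn=81 S1=47 S2=22 S3=32 blocked=[]
Op 10: conn=68 S1=47 S2=9 S3=32 blocked=[]
Op 11: conn=68 S1=47 S2=9 S3=57 blocked=[]
Op 12: conn=53 S1=47 S2=-6 S3=57 blocked=[2]
Op 13: conn=42 S1=36 S2=-6 S3=57 blocked=[2]
Op 14: conn=62 S1=36 S2=-6 S3=57 blocked=[2]

Answer: S2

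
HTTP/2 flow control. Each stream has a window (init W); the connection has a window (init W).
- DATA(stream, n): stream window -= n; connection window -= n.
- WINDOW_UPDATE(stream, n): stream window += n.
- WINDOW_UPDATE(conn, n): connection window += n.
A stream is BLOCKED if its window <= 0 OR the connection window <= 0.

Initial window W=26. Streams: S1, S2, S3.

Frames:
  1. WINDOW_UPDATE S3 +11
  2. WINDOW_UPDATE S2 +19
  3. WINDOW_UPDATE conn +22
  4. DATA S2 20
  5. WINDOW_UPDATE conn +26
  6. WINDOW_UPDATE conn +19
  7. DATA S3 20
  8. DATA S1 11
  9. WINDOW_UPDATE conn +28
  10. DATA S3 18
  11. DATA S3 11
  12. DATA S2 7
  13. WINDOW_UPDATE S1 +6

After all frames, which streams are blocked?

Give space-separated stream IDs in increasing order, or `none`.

Answer: S3

Derivation:
Op 1: conn=26 S1=26 S2=26 S3=37 blocked=[]
Op 2: conn=26 S1=26 S2=45 S3=37 blocked=[]
Op 3: conn=48 S1=26 S2=45 S3=37 blocked=[]
Op 4: conn=28 S1=26 S2=25 S3=37 blocked=[]
Op 5: conn=54 S1=26 S2=25 S3=37 blocked=[]
Op 6: conn=73 S1=26 S2=25 S3=37 blocked=[]
Op 7: conn=53 S1=26 S2=25 S3=17 blocked=[]
Op 8: conn=42 S1=15 S2=25 S3=17 blocked=[]
Op 9: conn=70 S1=15 S2=25 S3=17 blocked=[]
Op 10: conn=52 S1=15 S2=25 S3=-1 blocked=[3]
Op 11: conn=41 S1=15 S2=25 S3=-12 blocked=[3]
Op 12: conn=34 S1=15 S2=18 S3=-12 blocked=[3]
Op 13: conn=34 S1=21 S2=18 S3=-12 blocked=[3]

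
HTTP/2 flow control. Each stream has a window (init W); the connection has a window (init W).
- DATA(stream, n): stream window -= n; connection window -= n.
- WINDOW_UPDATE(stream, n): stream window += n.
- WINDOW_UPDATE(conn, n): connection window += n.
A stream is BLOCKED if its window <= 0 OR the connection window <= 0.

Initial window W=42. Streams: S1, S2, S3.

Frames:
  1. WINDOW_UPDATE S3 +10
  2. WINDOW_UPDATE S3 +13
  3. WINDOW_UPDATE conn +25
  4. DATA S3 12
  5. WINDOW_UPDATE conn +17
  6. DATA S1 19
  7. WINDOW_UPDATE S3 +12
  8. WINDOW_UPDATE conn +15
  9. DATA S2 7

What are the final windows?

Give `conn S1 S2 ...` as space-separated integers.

Op 1: conn=42 S1=42 S2=42 S3=52 blocked=[]
Op 2: conn=42 S1=42 S2=42 S3=65 blocked=[]
Op 3: conn=67 S1=42 S2=42 S3=65 blocked=[]
Op 4: conn=55 S1=42 S2=42 S3=53 blocked=[]
Op 5: conn=72 S1=42 S2=42 S3=53 blocked=[]
Op 6: conn=53 S1=23 S2=42 S3=53 blocked=[]
Op 7: conn=53 S1=23 S2=42 S3=65 blocked=[]
Op 8: conn=68 S1=23 S2=42 S3=65 blocked=[]
Op 9: conn=61 S1=23 S2=35 S3=65 blocked=[]

Answer: 61 23 35 65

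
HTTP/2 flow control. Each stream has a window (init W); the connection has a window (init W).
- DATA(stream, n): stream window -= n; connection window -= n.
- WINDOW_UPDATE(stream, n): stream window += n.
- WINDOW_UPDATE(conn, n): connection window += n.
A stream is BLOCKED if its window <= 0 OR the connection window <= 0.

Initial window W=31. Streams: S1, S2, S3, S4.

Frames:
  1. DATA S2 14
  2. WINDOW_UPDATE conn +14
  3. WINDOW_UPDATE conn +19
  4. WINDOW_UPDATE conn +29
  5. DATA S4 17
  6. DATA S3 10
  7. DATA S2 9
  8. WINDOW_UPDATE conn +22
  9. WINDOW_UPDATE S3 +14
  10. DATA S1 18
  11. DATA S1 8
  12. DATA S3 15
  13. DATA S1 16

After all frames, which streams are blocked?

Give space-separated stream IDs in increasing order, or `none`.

Op 1: conn=17 S1=31 S2=17 S3=31 S4=31 blocked=[]
Op 2: conn=31 S1=31 S2=17 S3=31 S4=31 blocked=[]
Op 3: conn=50 S1=31 S2=17 S3=31 S4=31 blocked=[]
Op 4: conn=79 S1=31 S2=17 S3=31 S4=31 blocked=[]
Op 5: conn=62 S1=31 S2=17 S3=31 S4=14 blocked=[]
Op 6: conn=52 S1=31 S2=17 S3=21 S4=14 blocked=[]
Op 7: conn=43 S1=31 S2=8 S3=21 S4=14 blocked=[]
Op 8: conn=65 S1=31 S2=8 S3=21 S4=14 blocked=[]
Op 9: conn=65 S1=31 S2=8 S3=35 S4=14 blocked=[]
Op 10: conn=47 S1=13 S2=8 S3=35 S4=14 blocked=[]
Op 11: conn=39 S1=5 S2=8 S3=35 S4=14 blocked=[]
Op 12: conn=24 S1=5 S2=8 S3=20 S4=14 blocked=[]
Op 13: conn=8 S1=-11 S2=8 S3=20 S4=14 blocked=[1]

Answer: S1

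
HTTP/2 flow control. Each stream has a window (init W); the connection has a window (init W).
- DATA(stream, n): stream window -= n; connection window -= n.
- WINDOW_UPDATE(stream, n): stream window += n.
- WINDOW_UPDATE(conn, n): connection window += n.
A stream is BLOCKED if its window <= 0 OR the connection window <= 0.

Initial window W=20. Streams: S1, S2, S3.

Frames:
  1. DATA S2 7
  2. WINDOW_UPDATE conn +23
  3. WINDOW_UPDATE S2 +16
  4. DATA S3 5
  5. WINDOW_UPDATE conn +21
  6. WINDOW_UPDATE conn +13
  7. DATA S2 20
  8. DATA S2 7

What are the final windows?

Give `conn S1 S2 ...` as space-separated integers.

Answer: 38 20 2 15

Derivation:
Op 1: conn=13 S1=20 S2=13 S3=20 blocked=[]
Op 2: conn=36 S1=20 S2=13 S3=20 blocked=[]
Op 3: conn=36 S1=20 S2=29 S3=20 blocked=[]
Op 4: conn=31 S1=20 S2=29 S3=15 blocked=[]
Op 5: conn=52 S1=20 S2=29 S3=15 blocked=[]
Op 6: conn=65 S1=20 S2=29 S3=15 blocked=[]
Op 7: conn=45 S1=20 S2=9 S3=15 blocked=[]
Op 8: conn=38 S1=20 S2=2 S3=15 blocked=[]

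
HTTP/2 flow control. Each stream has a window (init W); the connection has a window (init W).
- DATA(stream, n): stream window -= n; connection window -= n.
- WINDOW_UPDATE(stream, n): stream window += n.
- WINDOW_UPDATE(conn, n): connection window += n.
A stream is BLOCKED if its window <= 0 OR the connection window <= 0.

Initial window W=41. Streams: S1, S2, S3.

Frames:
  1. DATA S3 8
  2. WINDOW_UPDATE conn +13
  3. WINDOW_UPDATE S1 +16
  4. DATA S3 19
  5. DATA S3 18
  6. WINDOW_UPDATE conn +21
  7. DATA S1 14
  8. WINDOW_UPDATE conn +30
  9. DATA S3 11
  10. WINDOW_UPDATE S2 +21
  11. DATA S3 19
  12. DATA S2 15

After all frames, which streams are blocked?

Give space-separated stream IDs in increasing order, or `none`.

Answer: S3

Derivation:
Op 1: conn=33 S1=41 S2=41 S3=33 blocked=[]
Op 2: conn=46 S1=41 S2=41 S3=33 blocked=[]
Op 3: conn=46 S1=57 S2=41 S3=33 blocked=[]
Op 4: conn=27 S1=57 S2=41 S3=14 blocked=[]
Op 5: conn=9 S1=57 S2=41 S3=-4 blocked=[3]
Op 6: conn=30 S1=57 S2=41 S3=-4 blocked=[3]
Op 7: conn=16 S1=43 S2=41 S3=-4 blocked=[3]
Op 8: conn=46 S1=43 S2=41 S3=-4 blocked=[3]
Op 9: conn=35 S1=43 S2=41 S3=-15 blocked=[3]
Op 10: conn=35 S1=43 S2=62 S3=-15 blocked=[3]
Op 11: conn=16 S1=43 S2=62 S3=-34 blocked=[3]
Op 12: conn=1 S1=43 S2=47 S3=-34 blocked=[3]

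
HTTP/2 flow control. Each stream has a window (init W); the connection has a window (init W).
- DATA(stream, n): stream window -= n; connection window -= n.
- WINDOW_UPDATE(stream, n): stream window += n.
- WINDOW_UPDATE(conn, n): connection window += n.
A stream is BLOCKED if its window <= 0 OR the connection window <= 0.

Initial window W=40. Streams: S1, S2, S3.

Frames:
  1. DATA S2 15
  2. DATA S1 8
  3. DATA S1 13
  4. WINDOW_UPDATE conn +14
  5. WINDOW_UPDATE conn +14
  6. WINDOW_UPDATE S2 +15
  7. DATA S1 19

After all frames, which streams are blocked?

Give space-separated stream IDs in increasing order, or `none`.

Answer: S1

Derivation:
Op 1: conn=25 S1=40 S2=25 S3=40 blocked=[]
Op 2: conn=17 S1=32 S2=25 S3=40 blocked=[]
Op 3: conn=4 S1=19 S2=25 S3=40 blocked=[]
Op 4: conn=18 S1=19 S2=25 S3=40 blocked=[]
Op 5: conn=32 S1=19 S2=25 S3=40 blocked=[]
Op 6: conn=32 S1=19 S2=40 S3=40 blocked=[]
Op 7: conn=13 S1=0 S2=40 S3=40 blocked=[1]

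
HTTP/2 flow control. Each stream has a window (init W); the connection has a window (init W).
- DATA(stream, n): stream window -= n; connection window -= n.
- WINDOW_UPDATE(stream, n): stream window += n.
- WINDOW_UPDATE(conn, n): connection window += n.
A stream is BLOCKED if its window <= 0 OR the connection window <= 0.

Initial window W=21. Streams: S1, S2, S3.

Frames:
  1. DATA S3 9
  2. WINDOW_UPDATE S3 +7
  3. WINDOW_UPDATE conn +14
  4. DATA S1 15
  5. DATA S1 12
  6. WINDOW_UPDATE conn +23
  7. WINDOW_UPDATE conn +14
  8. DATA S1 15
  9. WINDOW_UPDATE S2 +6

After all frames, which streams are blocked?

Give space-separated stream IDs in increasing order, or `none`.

Answer: S1

Derivation:
Op 1: conn=12 S1=21 S2=21 S3=12 blocked=[]
Op 2: conn=12 S1=21 S2=21 S3=19 blocked=[]
Op 3: conn=26 S1=21 S2=21 S3=19 blocked=[]
Op 4: conn=11 S1=6 S2=21 S3=19 blocked=[]
Op 5: conn=-1 S1=-6 S2=21 S3=19 blocked=[1, 2, 3]
Op 6: conn=22 S1=-6 S2=21 S3=19 blocked=[1]
Op 7: conn=36 S1=-6 S2=21 S3=19 blocked=[1]
Op 8: conn=21 S1=-21 S2=21 S3=19 blocked=[1]
Op 9: conn=21 S1=-21 S2=27 S3=19 blocked=[1]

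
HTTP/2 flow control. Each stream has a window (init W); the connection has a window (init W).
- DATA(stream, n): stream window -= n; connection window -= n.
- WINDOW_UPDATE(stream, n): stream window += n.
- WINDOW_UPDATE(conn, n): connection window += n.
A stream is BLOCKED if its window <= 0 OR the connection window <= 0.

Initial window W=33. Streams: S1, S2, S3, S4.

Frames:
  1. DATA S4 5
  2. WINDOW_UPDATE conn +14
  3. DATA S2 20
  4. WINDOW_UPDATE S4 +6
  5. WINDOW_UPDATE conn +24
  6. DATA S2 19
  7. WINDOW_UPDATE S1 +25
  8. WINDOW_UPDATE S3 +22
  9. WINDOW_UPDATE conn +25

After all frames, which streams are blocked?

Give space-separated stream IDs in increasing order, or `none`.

Op 1: conn=28 S1=33 S2=33 S3=33 S4=28 blocked=[]
Op 2: conn=42 S1=33 S2=33 S3=33 S4=28 blocked=[]
Op 3: conn=22 S1=33 S2=13 S3=33 S4=28 blocked=[]
Op 4: conn=22 S1=33 S2=13 S3=33 S4=34 blocked=[]
Op 5: conn=46 S1=33 S2=13 S3=33 S4=34 blocked=[]
Op 6: conn=27 S1=33 S2=-6 S3=33 S4=34 blocked=[2]
Op 7: conn=27 S1=58 S2=-6 S3=33 S4=34 blocked=[2]
Op 8: conn=27 S1=58 S2=-6 S3=55 S4=34 blocked=[2]
Op 9: conn=52 S1=58 S2=-6 S3=55 S4=34 blocked=[2]

Answer: S2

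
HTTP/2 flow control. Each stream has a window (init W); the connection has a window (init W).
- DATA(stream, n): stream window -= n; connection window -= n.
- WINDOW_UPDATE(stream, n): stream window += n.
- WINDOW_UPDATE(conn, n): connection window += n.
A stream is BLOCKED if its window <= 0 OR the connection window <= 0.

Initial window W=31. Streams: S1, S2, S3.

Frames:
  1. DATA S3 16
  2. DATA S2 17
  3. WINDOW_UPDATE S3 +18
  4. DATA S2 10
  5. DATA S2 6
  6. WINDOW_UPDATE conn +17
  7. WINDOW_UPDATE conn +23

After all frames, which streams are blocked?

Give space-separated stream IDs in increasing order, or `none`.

Answer: S2

Derivation:
Op 1: conn=15 S1=31 S2=31 S3=15 blocked=[]
Op 2: conn=-2 S1=31 S2=14 S3=15 blocked=[1, 2, 3]
Op 3: conn=-2 S1=31 S2=14 S3=33 blocked=[1, 2, 3]
Op 4: conn=-12 S1=31 S2=4 S3=33 blocked=[1, 2, 3]
Op 5: conn=-18 S1=31 S2=-2 S3=33 blocked=[1, 2, 3]
Op 6: conn=-1 S1=31 S2=-2 S3=33 blocked=[1, 2, 3]
Op 7: conn=22 S1=31 S2=-2 S3=33 blocked=[2]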